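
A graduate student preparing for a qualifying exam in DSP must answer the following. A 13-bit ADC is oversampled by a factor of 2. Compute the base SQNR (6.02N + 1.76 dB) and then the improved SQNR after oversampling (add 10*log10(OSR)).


Step 1 — baseline SQNR at Nyquist:
SQNR_base = 6.02*N + 1.76
          = 6.02*13 + 1.76
          = 80.02 dB

Step 2 — oversampling processing gain:
G = 10*log10(OSR) = 10*log10(2) = 3.01 dB

Step 3 — total:
SQNR_total = 80.02 + 3.01 = 83.03 dB

Base SQNR = 80.02 dB; oversampled SQNR = 83.03 dB


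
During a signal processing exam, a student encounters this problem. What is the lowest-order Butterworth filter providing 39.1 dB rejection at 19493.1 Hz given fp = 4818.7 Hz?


Butterworth filter order formula:
n = log10(10^(A/10) - 1) / (2 * log10(f_stop/f_pass))
10^(39.1/10) - 1 = 8127.3052
f_stop/f_pass = 19493.1 / 4818.7 = 4.0453
n = 3.221 -> ceil = 4

4


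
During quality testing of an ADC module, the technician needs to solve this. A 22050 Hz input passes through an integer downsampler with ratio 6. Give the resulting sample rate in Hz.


Decimation reduces the sample rate:
fs_out = fs_in / M
       = 22050 / 6
       = 3675.0 Hz

3675.0 Hz


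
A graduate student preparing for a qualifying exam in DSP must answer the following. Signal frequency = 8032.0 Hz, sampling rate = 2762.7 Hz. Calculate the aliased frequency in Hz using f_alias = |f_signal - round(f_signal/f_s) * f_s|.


Compute the nearest integer multiple of fs to the signal:
n = round(8032.0 / 2762.7) = 3
f_alias = |8032.0 - 3 * 2762.7|
        = |8032.0 - 8288.1|
        = 256.1 Hz

256.1


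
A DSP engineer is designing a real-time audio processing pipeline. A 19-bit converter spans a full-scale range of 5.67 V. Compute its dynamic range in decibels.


Dynamic range from full-scale to LSB:
V_min = V_max / 2^bits = 5.67 / 2^19
DR = 20 * log10(V_max / V_min)
   = 20 * log10(2^19)
   = 20 * 19 * log10(2)
   = 114.39 dB

114.39 dB


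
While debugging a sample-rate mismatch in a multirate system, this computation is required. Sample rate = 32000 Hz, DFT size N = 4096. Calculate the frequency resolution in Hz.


DFT frequency resolution:
df = fs / N
   = 32000 / 4096
   = 7.8125 Hz

7.8125 Hz


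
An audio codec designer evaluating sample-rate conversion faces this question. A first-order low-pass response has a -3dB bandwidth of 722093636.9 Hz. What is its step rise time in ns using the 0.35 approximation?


Rise time from bandwidth relationship:
tr = 0.35 / BW
   = 0.35 / 722093636.9
   = 4.847016815e-10 s
   = 0.4847 ns

0.4847 ns


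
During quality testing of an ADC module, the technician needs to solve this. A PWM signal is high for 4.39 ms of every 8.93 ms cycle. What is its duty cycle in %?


Duty cycle as a percentage:
DC = (t_on / T) * 100
   = (4.39 / 8.93) * 100
   = 0.491601 * 100
   = 49.16 %

49.16 %


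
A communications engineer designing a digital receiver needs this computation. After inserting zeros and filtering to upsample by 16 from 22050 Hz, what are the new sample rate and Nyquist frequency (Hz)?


Step 1 — output sample rate after interpolation by L:
fs_out = L * fs_in = 16 * 22050 = 352800 Hz

Step 2 — Nyquist frequency of the output stream:
f_Nyq = fs_out / 2 = 352800 / 2 = 176400.0 Hz

fs_out = 352800 Hz; f_Nyquist = 176400.0 Hz


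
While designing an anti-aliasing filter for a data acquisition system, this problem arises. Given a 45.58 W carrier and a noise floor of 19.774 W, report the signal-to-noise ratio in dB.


SNR in decibels:
SNR = 10 * log10(Ps / Pn)
    = 10 * log10(45.58 / 19.774)
    = 10 * log10(2.305)
    = 10 * 0.3627
    = 3.63 dB

3.63 dB


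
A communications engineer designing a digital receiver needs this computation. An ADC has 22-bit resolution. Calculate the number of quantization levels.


Number of quantization levels = 2^N
= 2^22
= 4194304

4194304


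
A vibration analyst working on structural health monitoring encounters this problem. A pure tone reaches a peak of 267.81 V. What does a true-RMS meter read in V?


RMS voltage for a sinusoidal waveform:
V_rms = V_peak / sqrt(2)
      = 267.81 / 1.414214
      = 189.37 V

189.37 V


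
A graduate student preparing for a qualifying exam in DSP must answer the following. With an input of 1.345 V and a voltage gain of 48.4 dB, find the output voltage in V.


Output voltage from dB gain:
V_out = V_in * 10^(gain_dB / 20)
      = 1.345 * 10^(48.4 / 20)
      = 1.345 * 263.026799
      = 353.771 V

353.771 V


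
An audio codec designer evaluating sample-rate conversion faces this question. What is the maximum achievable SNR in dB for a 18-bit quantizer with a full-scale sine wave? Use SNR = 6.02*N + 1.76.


Theoretical SNR for a full-scale sinusoid:
SNR = 6.02 * N + 1.76
    = 6.02 * 18 + 1.76
    = 108.36 + 1.76
    = 110.12 dB

110.12 dB


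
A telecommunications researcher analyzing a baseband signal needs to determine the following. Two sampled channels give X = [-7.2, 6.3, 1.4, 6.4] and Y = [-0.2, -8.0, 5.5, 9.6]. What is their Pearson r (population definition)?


Pearson correlation coefficient (population):
r = cov(X,Y) / (std(X) * std(Y))
Mean X = 1.725, Mean Y = 1.725
Cov(X,Y) = 2.069375
Std(X) = 5.535059, Std(Y) = 6.605821
r = 0.0566

0.0566


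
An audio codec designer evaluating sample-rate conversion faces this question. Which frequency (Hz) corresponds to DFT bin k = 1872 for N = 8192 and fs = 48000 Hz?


Frequency of DFT bin k:
f_k = k * fs / N
    = 1872 * 48000 / 8192
    = 89856000 / 8192
    = 10968.75 Hz

10968.75 Hz


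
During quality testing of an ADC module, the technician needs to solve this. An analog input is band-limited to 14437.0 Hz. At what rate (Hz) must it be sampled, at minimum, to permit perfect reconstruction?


The Nyquist rate is twice the maximum frequency component.
fs_min = 2 * fmax
      = 2 * 14437.0
      = 28874.0 Hz

28874.0


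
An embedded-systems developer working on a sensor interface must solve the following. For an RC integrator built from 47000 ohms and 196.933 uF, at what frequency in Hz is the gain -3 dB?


Cutoff frequency of a first-order RC filter:
fc = 1 / (2 * pi * R * C)
C = 196.933 uF = 0.000196933 F
fc = 1 / (2 * pi * 47000 * 0.000196933)
   = 1 / 58.156227008643
   = 0.017195 Hz

0.017195 Hz


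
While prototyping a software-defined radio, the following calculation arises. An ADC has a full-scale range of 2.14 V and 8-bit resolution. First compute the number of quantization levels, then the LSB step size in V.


Step 1 — number of quantization levels:
L = 2^N = 2^8 = 256

Step 2 — LSB step size:
delta = Vfs / L
      = 2.14 / 256
      = 0.00835938 V

Levels = 256; step size = 0.00835938 V


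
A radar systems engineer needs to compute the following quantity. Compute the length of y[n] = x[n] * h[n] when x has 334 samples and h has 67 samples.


Linear convolution output length:
L = N + M - 1
  = 334 + 67 - 1
  = 400 samples

400


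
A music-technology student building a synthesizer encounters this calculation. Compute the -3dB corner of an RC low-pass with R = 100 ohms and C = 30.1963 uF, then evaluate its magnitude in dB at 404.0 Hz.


Step 1 — cutoff frequency:
fc = 1 / (2*pi*R*C)
C = 30.1963 uF = 3.01963e-05 F
fc = 1 / (2*pi*100*3.01963e-05)
   = 52.7068 Hz

Step 2 — magnitude at f = 404.0 Hz:
|H(f)| = 1 / sqrt(1 + (f/fc)^2)
f/fc = 404.0 / 52.7068 = 7.665045
|H| = 1 / sqrt(1 + 58.752915) = 0.1293661
|H|_dB = 20*log10(0.1293661) = -17.76 dB

fc = 52.7068 Hz; |H(404.0 Hz)| = -17.76 dB


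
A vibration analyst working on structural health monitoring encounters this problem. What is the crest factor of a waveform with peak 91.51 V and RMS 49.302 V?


Crest factor is the ratio of peak to RMS:
CF = V_peak / V_rms
   = 91.51 / 49.302
   = 1.8561

1.8561


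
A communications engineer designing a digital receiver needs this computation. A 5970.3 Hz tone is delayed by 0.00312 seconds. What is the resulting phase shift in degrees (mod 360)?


Phase shift from frequency and time delay:
phi = 360 * f * t_delay
    = 360 * 5970.3 * 0.00312
    = 6705.84 degrees
    mod 360 = 225.84 degrees

225.84 degrees


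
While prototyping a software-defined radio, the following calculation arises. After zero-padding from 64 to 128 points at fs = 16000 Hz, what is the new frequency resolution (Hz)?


Frequency resolution after zero-padding:
N_padded = 64 * 2 = 128
df = fs / N_padded
   = 16000 / 128
   = 125.0 Hz

125.0 Hz


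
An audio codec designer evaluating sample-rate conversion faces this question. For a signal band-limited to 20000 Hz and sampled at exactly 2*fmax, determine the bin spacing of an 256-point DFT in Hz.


Step 1 — Nyquist sampling rate:
fs = 2 * fmax = 2 * 20000 = 40000 Hz

Step 2 — DFT bin spacing:
df = fs / N = 40000 / 256 = 156.25 Hz

156.25 Hz


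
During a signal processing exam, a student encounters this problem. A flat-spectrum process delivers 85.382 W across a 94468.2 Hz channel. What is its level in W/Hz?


Power spectral density:
PSD = P / BW
    = 85.382 / 94468.2
    = 0.00090382 W/Hz

0.00090382 W/Hz


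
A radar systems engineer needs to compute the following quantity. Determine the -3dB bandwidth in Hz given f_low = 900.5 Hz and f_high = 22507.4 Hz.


Bandwidth is the difference of -3dB frequencies:
BW = f_high - f_low
   = 22507.4 - 900.5
   = 21606.9 Hz

21606.9 Hz


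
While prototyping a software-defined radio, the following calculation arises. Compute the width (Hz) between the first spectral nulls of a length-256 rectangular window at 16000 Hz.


Main lobe width for a rectangular window:
Width = 2 * fs / N
      = 2 * 16000 / 256
      = 32000 / 256
      = 125.0 Hz

125.0 Hz


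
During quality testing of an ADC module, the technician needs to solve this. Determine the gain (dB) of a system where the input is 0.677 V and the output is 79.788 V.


Voltage gain in dB:
G = 20 * log10(Vout / Vin)
  = 20 * log10(79.788 / 0.677)
  = 20 * log10(117.855244)
  = 20 * 2.071349
  = 41.43 dB

41.43 dB


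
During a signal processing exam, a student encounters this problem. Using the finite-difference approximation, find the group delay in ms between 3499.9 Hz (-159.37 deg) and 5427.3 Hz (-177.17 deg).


Group delay from phase difference:
tau = -d(phi)/d(omega)
d(phi) = -17.8 deg = -0.310669 rad
d(omega) = 2*pi*(5427.3 - 3499.9) = 12110.2114 rad/s
tau = -(-0.310669) / 12110.2114
    = 0.0257 ms

0.0257 ms


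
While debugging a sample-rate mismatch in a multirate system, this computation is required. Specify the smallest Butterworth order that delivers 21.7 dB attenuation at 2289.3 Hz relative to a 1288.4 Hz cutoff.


Butterworth filter order formula:
n = log10(10^(A/10) - 1) / (2 * log10(f_stop/f_pass))
10^(21.7/10) - 1 = 146.9108
f_stop/f_pass = 2289.3 / 1288.4 = 1.7769
n = 4.3401 -> ceil = 5

5


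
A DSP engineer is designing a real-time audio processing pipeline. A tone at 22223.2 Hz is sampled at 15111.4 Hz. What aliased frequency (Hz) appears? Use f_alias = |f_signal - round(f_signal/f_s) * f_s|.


Compute the nearest integer multiple of fs to the signal:
n = round(22223.2 / 15111.4) = 1
f_alias = |22223.2 - 1 * 15111.4|
        = |22223.2 - 15111.4|
        = 7111.8 Hz

7111.8


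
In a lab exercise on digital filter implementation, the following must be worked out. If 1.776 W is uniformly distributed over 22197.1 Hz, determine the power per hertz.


Power spectral density:
PSD = P / BW
    = 1.776 / 22197.1
    = 8.001e-05 W/Hz

8.001e-05 W/Hz


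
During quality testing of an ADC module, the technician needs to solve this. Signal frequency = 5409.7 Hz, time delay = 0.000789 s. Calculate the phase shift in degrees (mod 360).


Phase shift from frequency and time delay:
phi = 360 * f * t_delay
    = 360 * 5409.7 * 0.000789
    = 1536.57 degrees
    mod 360 = 96.57 degrees

96.57 degrees


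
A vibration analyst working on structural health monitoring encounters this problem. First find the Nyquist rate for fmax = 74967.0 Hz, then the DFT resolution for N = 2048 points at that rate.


Step 1 — Nyquist sampling rate:
fs = 2 * fmax = 2 * 74967.0 = 149934.0 Hz

Step 2 — DFT bin spacing:
df = fs / N = 149934.0 / 2048 = 73.21 Hz

73.21 Hz


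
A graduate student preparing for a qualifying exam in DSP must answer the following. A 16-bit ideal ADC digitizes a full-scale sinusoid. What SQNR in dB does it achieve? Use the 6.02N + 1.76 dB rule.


Theoretical SNR for a full-scale sinusoid:
SNR = 6.02 * N + 1.76
    = 6.02 * 16 + 1.76
    = 96.32 + 1.76
    = 98.08 dB

98.08 dB


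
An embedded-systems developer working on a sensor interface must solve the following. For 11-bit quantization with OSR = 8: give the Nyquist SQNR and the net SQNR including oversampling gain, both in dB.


Step 1 — baseline SQNR at Nyquist:
SQNR_base = 6.02*N + 1.76
          = 6.02*11 + 1.76
          = 67.98 dB

Step 2 — oversampling processing gain:
G = 10*log10(OSR) = 10*log10(8) = 9.03 dB

Step 3 — total:
SQNR_total = 67.98 + 9.03 = 77.01 dB

Base SQNR = 67.98 dB; oversampled SQNR = 77.01 dB


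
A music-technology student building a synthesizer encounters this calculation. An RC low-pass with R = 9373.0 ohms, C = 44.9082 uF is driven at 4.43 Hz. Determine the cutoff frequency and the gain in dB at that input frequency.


Step 1 — cutoff frequency:
fc = 1 / (2*pi*R*C)
C = 44.9082 uF = 4.49082e-05 F
fc = 1 / (2*pi*9373.0*4.49082e-05)
   = 0.378108 Hz

Step 2 — magnitude at f = 4.43 Hz:
|H(f)| = 1 / sqrt(1 + (f/fc)^2)
f/fc = 4.43 / 0.378108 = 11.716229
|H| = 1 / sqrt(1 + 137.270022) = 0.0850425
|H|_dB = 20*log10(0.0850425) = -21.41 dB

fc = 0.378108 Hz; |H(4.43 Hz)| = -21.41 dB


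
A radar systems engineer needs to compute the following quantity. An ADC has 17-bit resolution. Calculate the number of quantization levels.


Number of quantization levels = 2^N
= 2^17
= 131072

131072


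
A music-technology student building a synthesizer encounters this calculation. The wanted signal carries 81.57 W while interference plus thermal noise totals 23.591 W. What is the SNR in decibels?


SNR in decibels:
SNR = 10 * log10(Ps / Pn)
    = 10 * log10(81.57 / 23.591)
    = 10 * log10(3.4577)
    = 10 * 0.5388
    = 5.39 dB

5.39 dB


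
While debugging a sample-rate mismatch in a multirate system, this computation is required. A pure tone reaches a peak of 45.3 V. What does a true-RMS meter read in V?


RMS voltage for a sinusoidal waveform:
V_rms = V_peak / sqrt(2)
      = 45.3 / 1.414214
      = 32.032 V

32.032 V


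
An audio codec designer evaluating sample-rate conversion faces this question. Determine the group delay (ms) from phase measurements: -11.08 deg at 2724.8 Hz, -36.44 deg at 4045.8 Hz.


Group delay from phase difference:
tau = -d(phi)/d(omega)
d(phi) = -25.36 deg = -0.442615 rad
d(omega) = 2*pi*(4045.8 - 2724.8) = 8300.0878 rad/s
tau = -(-0.442615) / 8300.0878
    = 0.0533 ms

0.0533 ms


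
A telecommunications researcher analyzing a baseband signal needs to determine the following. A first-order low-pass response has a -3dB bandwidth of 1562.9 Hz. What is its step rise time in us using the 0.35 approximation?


Rise time from bandwidth relationship:
tr = 0.35 / BW
   = 0.35 / 1562.9
   = 0.0002239426707 s
   = 223.9427 us

223.9427 us


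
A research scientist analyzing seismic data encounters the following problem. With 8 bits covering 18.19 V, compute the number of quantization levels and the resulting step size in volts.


Step 1 — number of quantization levels:
L = 2^N = 2^8 = 256

Step 2 — LSB step size:
delta = Vfs / L
      = 18.19 / 256
      = 0.07105469 V

Levels = 256; step size = 0.07105469 V


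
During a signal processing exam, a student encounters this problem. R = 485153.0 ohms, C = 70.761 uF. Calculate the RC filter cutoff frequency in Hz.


Cutoff frequency of a first-order RC filter:
fc = 1 / (2 * pi * R * C)
C = 70.761 uF = 7.0761e-05 F
fc = 1 / (2 * pi * 485153.0 * 7.0761e-05)
   = 1 / 215.7011951126
   = 0.004636 Hz

0.004636 Hz


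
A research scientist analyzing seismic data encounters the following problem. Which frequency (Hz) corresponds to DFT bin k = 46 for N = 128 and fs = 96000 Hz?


Frequency of DFT bin k:
f_k = k * fs / N
    = 46 * 96000 / 128
    = 4416000 / 128
    = 34500.0 Hz

34500.0 Hz


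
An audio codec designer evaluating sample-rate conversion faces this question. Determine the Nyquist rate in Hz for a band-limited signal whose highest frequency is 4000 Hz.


The Nyquist rate is twice the maximum frequency component.
fs_min = 2 * fmax
      = 2 * 4000
      = 8000 Hz

8000


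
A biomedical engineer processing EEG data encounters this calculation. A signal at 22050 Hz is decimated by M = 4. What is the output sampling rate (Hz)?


Decimation reduces the sample rate:
fs_out = fs_in / M
       = 22050 / 4
       = 5512.5 Hz

5512.5 Hz


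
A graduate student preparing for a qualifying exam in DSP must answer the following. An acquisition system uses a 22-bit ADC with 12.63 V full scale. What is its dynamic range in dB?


Dynamic range from full-scale to LSB:
V_min = V_max / 2^bits = 12.63 / 2^22
DR = 20 * log10(V_max / V_min)
   = 20 * log10(2^22)
   = 20 * 22 * log10(2)
   = 132.45 dB

132.45 dB


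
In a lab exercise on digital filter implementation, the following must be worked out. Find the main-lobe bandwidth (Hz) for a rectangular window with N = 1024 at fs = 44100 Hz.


Main lobe width for a rectangular window:
Width = 2 * fs / N
      = 2 * 44100 / 1024
      = 88200 / 1024
      = 86.133 Hz

86.133 Hz


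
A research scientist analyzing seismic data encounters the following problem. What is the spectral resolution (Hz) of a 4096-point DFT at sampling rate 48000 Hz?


DFT frequency resolution:
df = fs / N
   = 48000 / 4096
   = 11.7188 Hz

11.7188 Hz


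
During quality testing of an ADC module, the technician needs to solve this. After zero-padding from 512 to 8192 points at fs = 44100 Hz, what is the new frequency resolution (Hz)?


Frequency resolution after zero-padding:
N_padded = 512 * 16 = 8192
df = fs / N_padded
   = 44100 / 8192
   = 5.3833 Hz

5.3833 Hz


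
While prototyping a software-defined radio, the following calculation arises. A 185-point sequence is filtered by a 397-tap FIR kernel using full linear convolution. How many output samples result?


Linear convolution output length:
L = N + M - 1
  = 185 + 397 - 1
  = 581 samples

581


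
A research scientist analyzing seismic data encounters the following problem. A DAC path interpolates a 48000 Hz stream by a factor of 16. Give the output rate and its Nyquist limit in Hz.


Step 1 — output sample rate after interpolation by L:
fs_out = L * fs_in = 16 * 48000 = 768000 Hz

Step 2 — Nyquist frequency of the output stream:
f_Nyq = fs_out / 2 = 768000 / 2 = 384000.0 Hz

fs_out = 768000 Hz; f_Nyquist = 384000.0 Hz


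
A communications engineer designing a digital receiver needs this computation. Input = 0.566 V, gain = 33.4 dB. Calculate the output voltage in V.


Output voltage from dB gain:
V_out = V_in * 10^(gain_dB / 20)
      = 0.566 * 10^(33.4 / 20)
      = 0.566 * 46.773514
      = 26.4738 V

26.4738 V


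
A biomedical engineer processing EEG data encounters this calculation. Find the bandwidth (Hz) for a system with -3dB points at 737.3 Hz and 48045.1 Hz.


Bandwidth is the difference of -3dB frequencies:
BW = f_high - f_low
   = 48045.1 - 737.3
   = 47307.8 Hz

47307.8 Hz


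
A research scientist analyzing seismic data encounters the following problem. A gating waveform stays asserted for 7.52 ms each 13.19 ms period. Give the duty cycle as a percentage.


Duty cycle as a percentage:
DC = (t_on / T) * 100
   = (7.52 / 13.19) * 100
   = 0.570129 * 100
   = 57.01 %

57.01 %


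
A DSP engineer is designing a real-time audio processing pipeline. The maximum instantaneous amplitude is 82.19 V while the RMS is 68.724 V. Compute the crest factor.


Crest factor is the ratio of peak to RMS:
CF = V_peak / V_rms
   = 82.19 / 68.724
   = 1.1959

1.1959


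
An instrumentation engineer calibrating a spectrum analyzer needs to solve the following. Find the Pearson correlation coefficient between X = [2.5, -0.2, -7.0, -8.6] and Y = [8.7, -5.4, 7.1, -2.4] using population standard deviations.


Pearson correlation coefficient (population):
r = cov(X,Y) / (std(X) * std(Y))
Mean X = -3.325, Mean Y = 2.0
Cov(X,Y) = 5.0925
Std(X) = 4.610518, Std(Y) = 6.021213
r = 0.1834

0.1834


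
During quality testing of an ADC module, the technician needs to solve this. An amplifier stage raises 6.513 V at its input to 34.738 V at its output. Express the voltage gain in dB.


Voltage gain in dB:
G = 20 * log10(Vout / Vin)
  = 20 * log10(34.738 / 6.513)
  = 20 * log10(5.33364)
  = 20 * 0.727024
  = 14.54 dB

14.54 dB


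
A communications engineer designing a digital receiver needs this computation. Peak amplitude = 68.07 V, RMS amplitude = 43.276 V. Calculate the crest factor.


Crest factor is the ratio of peak to RMS:
CF = V_peak / V_rms
   = 68.07 / 43.276
   = 1.5729

1.5729


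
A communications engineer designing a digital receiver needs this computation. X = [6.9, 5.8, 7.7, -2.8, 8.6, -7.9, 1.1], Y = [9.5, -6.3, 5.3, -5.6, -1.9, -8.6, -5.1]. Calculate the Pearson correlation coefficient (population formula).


Pearson correlation coefficient (population):
r = cov(X,Y) / (std(X) * std(Y))
Mean X = 2.7714, Mean Y = -1.8143
Cov(X,Y) = 23.812449
Std(X) = 5.759393, Std(Y) = 6.209768
r = 0.6658

0.6658


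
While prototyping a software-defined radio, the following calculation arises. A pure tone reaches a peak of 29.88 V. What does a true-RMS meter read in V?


RMS voltage for a sinusoidal waveform:
V_rms = V_peak / sqrt(2)
      = 29.88 / 1.414214
      = 21.128 V

21.128 V


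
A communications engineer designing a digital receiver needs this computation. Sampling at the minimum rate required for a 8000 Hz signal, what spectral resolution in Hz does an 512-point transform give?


Step 1 — Nyquist sampling rate:
fs = 2 * fmax = 2 * 8000 = 16000 Hz

Step 2 — DFT bin spacing:
df = fs / N = 16000 / 512 = 31.25 Hz

31.25 Hz


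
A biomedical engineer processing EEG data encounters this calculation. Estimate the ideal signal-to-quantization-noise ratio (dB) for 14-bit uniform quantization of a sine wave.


Theoretical SNR for a full-scale sinusoid:
SNR = 6.02 * N + 1.76
    = 6.02 * 14 + 1.76
    = 84.28 + 1.76
    = 86.04 dB

86.04 dB


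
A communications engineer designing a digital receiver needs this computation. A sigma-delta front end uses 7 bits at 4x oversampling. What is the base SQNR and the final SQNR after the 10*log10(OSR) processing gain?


Step 1 — baseline SQNR at Nyquist:
SQNR_base = 6.02*N + 1.76
          = 6.02*7 + 1.76
          = 43.9 dB

Step 2 — oversampling processing gain:
G = 10*log10(OSR) = 10*log10(4) = 6.02 dB

Step 3 — total:
SQNR_total = 43.9 + 6.02 = 49.92 dB

Base SQNR = 43.9 dB; oversampled SQNR = 49.92 dB


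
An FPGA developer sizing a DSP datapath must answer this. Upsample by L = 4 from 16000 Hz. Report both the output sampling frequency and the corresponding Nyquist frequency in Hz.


Step 1 — output sample rate after interpolation by L:
fs_out = L * fs_in = 4 * 16000 = 64000 Hz

Step 2 — Nyquist frequency of the output stream:
f_Nyq = fs_out / 2 = 64000 / 2 = 32000.0 Hz

fs_out = 64000 Hz; f_Nyquist = 32000.0 Hz


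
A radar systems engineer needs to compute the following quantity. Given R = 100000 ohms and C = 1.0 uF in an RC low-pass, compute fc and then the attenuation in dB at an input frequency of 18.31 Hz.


Step 1 — cutoff frequency:
fc = 1 / (2*pi*R*C)
C = 1.0 uF = 1e-06 F
fc = 1 / (2*pi*100000*1e-06)
   = 1.59155 Hz

Step 2 — magnitude at f = 18.31 Hz:
|H(f)| = 1 / sqrt(1 + (f/fc)^2)
f/fc = 18.31 / 1.59155 = 11.504508
|H| = 1 / sqrt(1 + 132.353704) = 0.0865959
|H|_dB = 20*log10(0.0865959) = -21.25 dB

fc = 1.59155 Hz; |H(18.31 Hz)| = -21.25 dB


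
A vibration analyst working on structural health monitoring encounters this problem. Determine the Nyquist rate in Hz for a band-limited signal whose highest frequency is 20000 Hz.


The Nyquist rate is twice the maximum frequency component.
fs_min = 2 * fmax
      = 2 * 20000
      = 40000 Hz

40000


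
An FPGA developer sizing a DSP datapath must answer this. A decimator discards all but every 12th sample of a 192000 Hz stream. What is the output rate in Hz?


Decimation reduces the sample rate:
fs_out = fs_in / M
       = 192000 / 12
       = 16000.0 Hz

16000.0 Hz


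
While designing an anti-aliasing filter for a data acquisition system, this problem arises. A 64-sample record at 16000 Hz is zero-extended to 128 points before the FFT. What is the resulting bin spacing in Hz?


Frequency resolution after zero-padding:
N_padded = 64 * 2 = 128
df = fs / N_padded
   = 16000 / 128
   = 125.0 Hz

125.0 Hz


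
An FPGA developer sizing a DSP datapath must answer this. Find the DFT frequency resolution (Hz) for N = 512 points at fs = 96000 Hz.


DFT frequency resolution:
df = fs / N
   = 96000 / 512
   = 187.5 Hz

187.5 Hz


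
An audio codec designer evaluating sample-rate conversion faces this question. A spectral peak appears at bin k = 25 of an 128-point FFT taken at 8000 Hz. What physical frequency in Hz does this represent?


Frequency of DFT bin k:
f_k = k * fs / N
    = 25 * 8000 / 128
    = 200000 / 128
    = 1562.5 Hz

1562.5 Hz


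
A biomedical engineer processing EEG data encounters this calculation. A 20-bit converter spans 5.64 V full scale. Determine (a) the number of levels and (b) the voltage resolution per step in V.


Step 1 — number of quantization levels:
L = 2^N = 2^20 = 1048576

Step 2 — LSB step size:
delta = Vfs / L
      = 5.64 / 1048576
      = 5.38e-06 V

Levels = 1048576; step size = 5.38e-06 V


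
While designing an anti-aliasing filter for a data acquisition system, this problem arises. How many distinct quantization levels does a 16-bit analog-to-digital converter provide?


Number of quantization levels = 2^N
= 2^16
= 65536

65536


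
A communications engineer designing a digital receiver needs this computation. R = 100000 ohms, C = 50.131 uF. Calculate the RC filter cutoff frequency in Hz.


Cutoff frequency of a first-order RC filter:
fc = 1 / (2 * pi * R * C)
C = 50.131 uF = 5.0131e-05 F
fc = 1 / (2 * pi * 100000 * 5.0131e-05)
   = 1 / 31.498236263422
   = 0.031748 Hz

0.031748 Hz


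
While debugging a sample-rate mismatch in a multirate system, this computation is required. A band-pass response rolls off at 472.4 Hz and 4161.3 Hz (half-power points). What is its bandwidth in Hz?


Bandwidth is the difference of -3dB frequencies:
BW = f_high - f_low
   = 4161.3 - 472.4
   = 3688.9 Hz

3688.9 Hz


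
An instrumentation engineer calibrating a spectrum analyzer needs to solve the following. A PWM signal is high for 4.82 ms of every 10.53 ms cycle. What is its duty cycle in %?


Duty cycle as a percentage:
DC = (t_on / T) * 100
   = (4.82 / 10.53) * 100
   = 0.45774 * 100
   = 45.77 %

45.77 %


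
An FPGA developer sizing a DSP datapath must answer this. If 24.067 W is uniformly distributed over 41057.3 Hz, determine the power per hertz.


Power spectral density:
PSD = P / BW
    = 24.067 / 41057.3
    = 0.00058618 W/Hz

0.00058618 W/Hz


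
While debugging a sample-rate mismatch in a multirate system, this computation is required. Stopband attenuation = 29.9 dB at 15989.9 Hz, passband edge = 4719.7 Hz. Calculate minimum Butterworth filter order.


Butterworth filter order formula:
n = log10(10^(A/10) - 1) / (2 * log10(f_stop/f_pass))
10^(29.9/10) - 1 = 976.2372
f_stop/f_pass = 15989.9 / 4719.7 = 3.3879
n = 2.8207 -> ceil = 3

3


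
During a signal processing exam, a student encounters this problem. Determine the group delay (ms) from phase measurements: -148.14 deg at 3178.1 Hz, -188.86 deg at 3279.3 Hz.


Group delay from phase difference:
tau = -d(phi)/d(omega)
d(phi) = -40.72 deg = -0.710698 rad
d(omega) = 2*pi*(3279.3 - 3178.1) = 635.8584 rad/s
tau = -(-0.710698) / 635.8584
    = 1.1177 ms

1.1177 ms


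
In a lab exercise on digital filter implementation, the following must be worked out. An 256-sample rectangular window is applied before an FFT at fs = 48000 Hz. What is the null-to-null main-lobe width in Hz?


Main lobe width for a rectangular window:
Width = 2 * fs / N
      = 2 * 48000 / 256
      = 96000 / 256
      = 375.0 Hz

375.0 Hz


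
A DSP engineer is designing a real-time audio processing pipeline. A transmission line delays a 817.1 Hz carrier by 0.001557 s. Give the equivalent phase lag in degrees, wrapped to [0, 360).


Phase shift from frequency and time delay:
phi = 360 * f * t_delay
    = 360 * 817.1 * 0.001557
    = 458.0 degrees
    mod 360 = 98.0 degrees

98.0 degrees


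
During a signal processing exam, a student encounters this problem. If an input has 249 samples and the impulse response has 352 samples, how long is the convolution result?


Linear convolution output length:
L = N + M - 1
  = 249 + 352 - 1
  = 600 samples

600


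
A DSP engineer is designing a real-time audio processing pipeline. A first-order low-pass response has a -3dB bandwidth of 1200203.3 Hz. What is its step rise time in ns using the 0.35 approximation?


Rise time from bandwidth relationship:
tr = 0.35 / BW
   = 0.35 / 1200203.3
   = 2.916172618e-07 s
   = 291.6173 ns

291.6173 ns


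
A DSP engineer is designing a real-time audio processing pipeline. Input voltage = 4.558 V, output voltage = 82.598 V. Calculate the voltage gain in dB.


Voltage gain in dB:
G = 20 * log10(Vout / Vin)
  = 20 * log10(82.598 / 4.558)
  = 20 * log10(18.121545)
  = 20 * 1.258195
  = 25.16 dB

25.16 dB


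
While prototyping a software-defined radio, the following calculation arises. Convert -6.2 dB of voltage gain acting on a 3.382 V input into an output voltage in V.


Output voltage from dB gain:
V_out = V_in * 10^(gain_dB / 20)
      = 3.382 * 10^(-6.2 / 20)
      = 3.382 * 0.489779
      = 1.6564 V

1.6564 V


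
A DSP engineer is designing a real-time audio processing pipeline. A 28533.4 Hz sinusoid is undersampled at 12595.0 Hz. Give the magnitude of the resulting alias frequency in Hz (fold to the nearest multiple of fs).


Compute the nearest integer multiple of fs to the signal:
n = round(28533.4 / 12595.0) = 2
f_alias = |28533.4 - 2 * 12595.0|
        = |28533.4 - 25190.0|
        = 3343.4 Hz

3343.4


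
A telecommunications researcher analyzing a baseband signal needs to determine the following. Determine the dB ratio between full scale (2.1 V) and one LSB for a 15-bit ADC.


Dynamic range from full-scale to LSB:
V_min = V_max / 2^bits = 2.1 / 2^15
DR = 20 * log10(V_max / V_min)
   = 20 * log10(2^15)
   = 20 * 15 * log10(2)
   = 90.31 dB

90.31 dB


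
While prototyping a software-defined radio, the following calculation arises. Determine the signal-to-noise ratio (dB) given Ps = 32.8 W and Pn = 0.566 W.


SNR in decibels:
SNR = 10 * log10(Ps / Pn)
    = 10 * log10(32.8 / 0.566)
    = 10 * log10(57.9505)
    = 10 * 1.7631
    = 17.63 dB

17.63 dB


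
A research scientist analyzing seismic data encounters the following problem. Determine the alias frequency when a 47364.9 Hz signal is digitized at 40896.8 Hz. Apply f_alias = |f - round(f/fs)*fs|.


Compute the nearest integer multiple of fs to the signal:
n = round(47364.9 / 40896.8) = 1
f_alias = |47364.9 - 1 * 40896.8|
        = |47364.9 - 40896.8|
        = 6468.1 Hz

6468.1


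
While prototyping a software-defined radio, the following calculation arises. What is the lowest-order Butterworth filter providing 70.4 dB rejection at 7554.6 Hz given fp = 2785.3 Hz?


Butterworth filter order formula:
n = log10(10^(A/10) - 1) / (2 * log10(f_stop/f_pass))
10^(70.4/10) - 1 = 10964780.9614
f_stop/f_pass = 7554.6 / 2785.3 = 2.7123
n = 8.123 -> ceil = 9

9


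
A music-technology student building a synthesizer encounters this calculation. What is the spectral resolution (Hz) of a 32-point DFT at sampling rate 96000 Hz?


DFT frequency resolution:
df = fs / N
   = 96000 / 32
   = 3000.0 Hz

3000.0 Hz


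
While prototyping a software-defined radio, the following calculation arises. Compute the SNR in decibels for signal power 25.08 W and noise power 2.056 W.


SNR in decibels:
SNR = 10 * log10(Ps / Pn)
    = 10 * log10(25.08 / 2.056)
    = 10 * log10(12.1984)
    = 10 * 1.0863
    = 10.86 dB

10.86 dB


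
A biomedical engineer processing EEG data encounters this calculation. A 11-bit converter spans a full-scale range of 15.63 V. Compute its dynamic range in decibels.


Dynamic range from full-scale to LSB:
V_min = V_max / 2^bits = 15.63 / 2^11
DR = 20 * log10(V_max / V_min)
   = 20 * log10(2^11)
   = 20 * 11 * log10(2)
   = 66.23 dB

66.23 dB


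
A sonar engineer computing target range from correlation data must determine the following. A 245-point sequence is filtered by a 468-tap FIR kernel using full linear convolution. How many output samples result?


Linear convolution output length:
L = N + M - 1
  = 245 + 468 - 1
  = 712 samples

712


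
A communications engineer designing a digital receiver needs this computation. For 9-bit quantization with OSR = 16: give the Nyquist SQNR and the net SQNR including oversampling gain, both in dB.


Step 1 — baseline SQNR at Nyquist:
SQNR_base = 6.02*N + 1.76
          = 6.02*9 + 1.76
          = 55.94 dB

Step 2 — oversampling processing gain:
G = 10*log10(OSR) = 10*log10(16) = 12.04 dB

Step 3 — total:
SQNR_total = 55.94 + 12.04 = 67.98 dB

Base SQNR = 55.94 dB; oversampled SQNR = 67.98 dB


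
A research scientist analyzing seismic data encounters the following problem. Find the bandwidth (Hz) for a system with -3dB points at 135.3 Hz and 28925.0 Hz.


Bandwidth is the difference of -3dB frequencies:
BW = f_high - f_low
   = 28925.0 - 135.3
   = 28789.7 Hz

28789.7 Hz


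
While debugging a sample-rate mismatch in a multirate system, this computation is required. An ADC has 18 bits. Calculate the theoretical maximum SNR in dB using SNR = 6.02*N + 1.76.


Theoretical SNR for a full-scale sinusoid:
SNR = 6.02 * N + 1.76
    = 6.02 * 18 + 1.76
    = 108.36 + 1.76
    = 110.12 dB

110.12 dB


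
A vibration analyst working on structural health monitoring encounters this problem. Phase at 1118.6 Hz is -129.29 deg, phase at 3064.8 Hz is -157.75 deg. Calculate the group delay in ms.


Group delay from phase difference:
tau = -d(phi)/d(omega)
d(phi) = -28.46 deg = -0.496721 rad
d(omega) = 2*pi*(3064.8 - 1118.6) = 12228.3352 rad/s
tau = -(-0.496721) / 12228.3352
    = 0.0406 ms

0.0406 ms


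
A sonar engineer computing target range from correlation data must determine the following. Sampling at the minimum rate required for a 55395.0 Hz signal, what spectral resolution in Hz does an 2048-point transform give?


Step 1 — Nyquist sampling rate:
fs = 2 * fmax = 2 * 55395.0 = 110790.0 Hz

Step 2 — DFT bin spacing:
df = fs / N = 110790.0 / 2048 = 54.0967 Hz

54.0967 Hz


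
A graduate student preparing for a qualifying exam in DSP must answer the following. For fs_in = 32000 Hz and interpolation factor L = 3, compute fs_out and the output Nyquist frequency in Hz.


Step 1 — output sample rate after interpolation by L:
fs_out = L * fs_in = 3 * 32000 = 96000 Hz

Step 2 — Nyquist frequency of the output stream:
f_Nyq = fs_out / 2 = 96000 / 2 = 48000.0 Hz

fs_out = 96000 Hz; f_Nyquist = 48000.0 Hz


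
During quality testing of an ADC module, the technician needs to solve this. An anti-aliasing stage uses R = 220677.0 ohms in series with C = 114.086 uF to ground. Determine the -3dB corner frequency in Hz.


Cutoff frequency of a first-order RC filter:
fc = 1 / (2 * pi * R * C)
C = 114.086 uF = 0.000114086 F
fc = 1 / (2 * pi * 220677.0 * 0.000114086)
   = 1 / 158.18645486533
   = 0.006322 Hz

0.006322 Hz


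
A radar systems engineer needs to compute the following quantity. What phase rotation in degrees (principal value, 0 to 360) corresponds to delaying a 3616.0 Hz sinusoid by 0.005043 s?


Phase shift from frequency and time delay:
phi = 360 * f * t_delay
    = 360 * 3616.0 * 0.005043
    = 6564.78 degrees
    mod 360 = 84.78 degrees

84.78 degrees


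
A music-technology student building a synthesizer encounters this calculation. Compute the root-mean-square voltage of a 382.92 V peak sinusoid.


RMS voltage for a sinusoidal waveform:
V_rms = V_peak / sqrt(2)
      = 382.92 / 1.414214
      = 270.765 V

270.765 V


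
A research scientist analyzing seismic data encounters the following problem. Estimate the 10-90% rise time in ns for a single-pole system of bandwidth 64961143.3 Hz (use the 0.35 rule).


Rise time from bandwidth relationship:
tr = 0.35 / BW
   = 0.35 / 64961143.3
   = 5.387836208e-09 s
   = 5.3878 ns

5.3878 ns


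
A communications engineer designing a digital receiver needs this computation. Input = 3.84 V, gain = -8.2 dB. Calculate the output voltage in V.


Output voltage from dB gain:
V_out = V_in * 10^(gain_dB / 20)
      = 3.84 * 10^(-8.2 / 20)
      = 3.84 * 0.389045
      = 1.4939 V

1.4939 V


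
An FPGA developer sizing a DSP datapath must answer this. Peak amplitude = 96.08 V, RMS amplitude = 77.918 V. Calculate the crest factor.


Crest factor is the ratio of peak to RMS:
CF = V_peak / V_rms
   = 96.08 / 77.918
   = 1.2331

1.2331


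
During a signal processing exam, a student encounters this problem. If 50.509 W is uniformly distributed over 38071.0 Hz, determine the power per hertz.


Power spectral density:
PSD = P / BW
    = 50.509 / 38071.0
    = 0.00132671 W/Hz

0.00132671 W/Hz


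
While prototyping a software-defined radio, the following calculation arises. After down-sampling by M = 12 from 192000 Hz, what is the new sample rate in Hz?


Decimation reduces the sample rate:
fs_out = fs_in / M
       = 192000 / 12
       = 16000.0 Hz

16000.0 Hz


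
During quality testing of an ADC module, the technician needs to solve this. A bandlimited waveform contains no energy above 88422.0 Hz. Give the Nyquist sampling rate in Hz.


The Nyquist rate is twice the maximum frequency component.
fs_min = 2 * fmax
      = 2 * 88422.0
      = 176844.0 Hz

176844.0


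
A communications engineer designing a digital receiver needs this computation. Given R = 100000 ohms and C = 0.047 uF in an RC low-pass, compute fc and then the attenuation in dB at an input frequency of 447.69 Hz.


Step 1 — cutoff frequency:
fc = 1 / (2*pi*R*C)
C = 0.047 uF = 4.7e-08 F
fc = 1 / (2*pi*100000*4.7e-08)
   = 33.8628 Hz

Step 2 — magnitude at f = 447.69 Hz:
|H(f)| = 1 / sqrt(1 + (f/fc)^2)
f/fc = 447.69 / 33.8628 = 13.220702
|H| = 1 / sqrt(1 + 174.786961) = 0.0754235
|H|_dB = 20*log10(0.0754235) = -22.45 dB

fc = 33.8628 Hz; |H(447.69 Hz)| = -22.45 dB


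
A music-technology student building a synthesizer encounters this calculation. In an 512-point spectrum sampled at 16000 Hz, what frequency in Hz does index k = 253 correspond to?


Frequency of DFT bin k:
f_k = k * fs / N
    = 253 * 16000 / 512
    = 4048000 / 512
    = 7906.25 Hz

7906.25 Hz


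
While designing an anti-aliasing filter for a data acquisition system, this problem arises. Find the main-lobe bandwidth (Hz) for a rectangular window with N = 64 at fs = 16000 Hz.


Main lobe width for a rectangular window:
Width = 2 * fs / N
      = 2 * 16000 / 64
      = 32000 / 64
      = 500.0 Hz

500.0 Hz


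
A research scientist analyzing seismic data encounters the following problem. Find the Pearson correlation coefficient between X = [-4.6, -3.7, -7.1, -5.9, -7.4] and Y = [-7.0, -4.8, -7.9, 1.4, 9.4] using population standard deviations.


Pearson correlation coefficient (population):
r = cov(X,Y) / (std(X) * std(Y))
Mean X = -5.74, Mean Y = -1.78
Cov(X,Y) = -4.5712
Std(X) = 1.420704, Std(Y) = 6.464178
r = -0.4978

-0.4978
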